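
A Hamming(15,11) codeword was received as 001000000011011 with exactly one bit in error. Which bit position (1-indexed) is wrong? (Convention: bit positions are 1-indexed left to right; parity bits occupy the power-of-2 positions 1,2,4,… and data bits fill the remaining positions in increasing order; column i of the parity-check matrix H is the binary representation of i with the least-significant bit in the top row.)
Syndrome s = H · r^T (mod 2), r = 001000000011011:
  s[0] = (101010101010101)·(001000000011011) mod 2 = 0+0+1+0+0+0+0+0+0+0+1+0+0+0+1 mod 2 = 1
  s[1] = (011001100110011)·(001000000011011) mod 2 = 0+0+1+0+0+0+0+0+0+0+1+0+0+1+1 mod 2 = 0
  s[2] = (000111100001111)·(001000000011011) mod 2 = 0+0+0+0+0+0+0+0+0+0+0+1+0+1+1 mod 2 = 1
  s[3] = (000000011111111)·(001000000011011) mod 2 = 0+0+0+0+0+0+0+0+0+0+1+1+0+1+1 mod 2 = 0
Syndrome = 1010
Column i of H is the binary representation of i, so the syndrome is the binary index of the flipped bit.
Read s = 1010 with s[0] as LSB: 1·2^0 + 0·2^1 + 1·2^2 + 0·2^3 = 5.
Error is at bit position 5.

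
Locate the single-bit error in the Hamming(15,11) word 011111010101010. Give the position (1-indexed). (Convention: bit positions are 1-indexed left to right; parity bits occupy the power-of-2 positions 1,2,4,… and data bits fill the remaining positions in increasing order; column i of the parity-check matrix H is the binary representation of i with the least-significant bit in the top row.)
Syndrome s = H · r^T (mod 2), r = 011111010101010:
  s[0] = (101010101010101)·(011111010101010) mod 2 = 0+0+1+0+1+0+0+0+0+0+0+0+0+0+0 mod 2 = 0
  s[1] = (011001100110011)·(011111010101010) mod 2 = 0+1+1+0+0+1+0+0+0+1+0+0+0+1+0 mod 2 = 1
  s[2] = (000111100001111)·(011111010101010) mod 2 = 0+0+0+1+1+1+0+0+0+0+0+1+0+1+0 mod 2 = 1
  s[3] = (000000011111111)·(011111010101010) mod 2 = 0+0+0+0+0+0+0+1+0+1+0+1+0+1+0 mod 2 = 0
Syndrome = 0110
Column i of H is the binary representation of i, so the syndrome is the binary index of the flipped bit.
Read s = 0110 with s[0] as LSB: 0·2^0 + 1·2^1 + 1·2^2 + 0·2^3 = 6.
Error is at bit position 6.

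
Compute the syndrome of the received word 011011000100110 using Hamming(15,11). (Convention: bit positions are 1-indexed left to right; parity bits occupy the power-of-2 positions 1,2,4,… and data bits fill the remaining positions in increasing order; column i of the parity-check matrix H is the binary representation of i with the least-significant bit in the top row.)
Syndrome s = H · r^T (mod 2), r = 011011000100110:
  s[0] = (101010101010101)·(011011000100110) mod 2 = 0+0+1+0+1+0+0+0+0+0+0+0+1+0+0 mod 2 = 1
  s[1] = (011001100110011)·(011011000100110) mod 2 = 0+1+1+0+0+1+0+0+0+1+0+0+0+1+0 mod 2 = 1
  s[2] = (000111100001111)·(011011000100110) mod 2 = 0+0+0+0+1+1+0+0+0+0+0+0+1+1+0 mod 2 = 0
  s[3] = (000000011111111)·(011011000100110) mod 2 = 0+0+0+0+0+0+0+0+0+1+0+0+1+1+0 mod 2 = 1
Syndrome = 1101
Non-zero syndrome: error at position 11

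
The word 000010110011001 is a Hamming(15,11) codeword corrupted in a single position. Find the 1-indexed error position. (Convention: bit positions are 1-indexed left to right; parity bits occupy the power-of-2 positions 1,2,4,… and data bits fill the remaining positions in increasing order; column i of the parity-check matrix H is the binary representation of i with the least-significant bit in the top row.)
Syndrome s = H · r^T (mod 2), r = 000010110011001:
  s[0] = (101010101010101)·(000010110011001) mod 2 = 0+0+0+0+1+0+1+0+0+0+1+0+0+0+1 mod 2 = 0
  s[1] = (011001100110011)·(000010110011001) mod 2 = 0+0+0+0+0+0+1+0+0+0+1+0+0+0+1 mod 2 = 1
  s[2] = (000111100001111)·(000010110011001) mod 2 = 0+0+0+0+1+0+1+0+0+0+0+1+0+0+1 mod 2 = 0
  s[3] = (000000011111111)·(000010110011001) mod 2 = 0+0+0+0+0+0+0+1+0+0+1+1+0+0+1 mod 2 = 0
Syndrome = 0100
Column i of H is the binary representation of i, so the syndrome is the binary index of the flipped bit.
Read s = 0100 with s[0] as LSB: 0·2^0 + 1·2^1 + 0·2^2 + 0·2^3 = 2.
Error is at bit position 2.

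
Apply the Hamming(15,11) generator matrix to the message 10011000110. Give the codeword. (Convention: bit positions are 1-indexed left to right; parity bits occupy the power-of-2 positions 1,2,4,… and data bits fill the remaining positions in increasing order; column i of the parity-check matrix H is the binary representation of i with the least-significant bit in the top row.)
Codeword c = d · G (mod 2), d = 10011000110:
  c[0] = d·G[:,0] = (10011000110)·(11011010101) mod 2 = 1+0+0+1+1+0+0+0+1+0+0 mod 2 = 0
  c[1] = d·G[:,1] = (10011000110)·(10110110011) mod 2 = 1+0+0+1+0+0+0+0+0+1+0 mod 2 = 1
  c[2] = d·G[:,2] = (10011000110)·(10000000000) mod 2 = 1+0+0+0+0+0+0+0+0+0+0 mod 2 = 1
  c[3] = d·G[:,3] = (10011000110)·(01110001111) mod 2 = 0+0+0+1+0+0+0+0+1+1+0 mod 2 = 1
  c[4] = d·G[:,4] = (10011000110)·(01000000000) mod 2 = 0+0+0+0+0+0+0+0+0+0+0 mod 2 = 0
  c[5] = d·G[:,5] = (10011000110)·(00100000000) mod 2 = 0+0+0+0+0+0+0+0+0+0+0 mod 2 = 0
  c[6] = d·G[:,6] = (10011000110)·(00010000000) mod 2 = 0+0+0+1+0+0+0+0+0+0+0 mod 2 = 1
  c[7] = d·G[:,7] = (10011000110)·(00001111111) mod 2 = 0+0+0+0+1+0+0+0+1+1+0 mod 2 = 1
  c[8] = d·G[:,8] = (10011000110)·(00001000000) mod 2 = 0+0+0+0+1+0+0+0+0+0+0 mod 2 = 1
  c[9] = d·G[:,9] = (10011000110)·(00000100000) mod 2 = 0+0+0+0+0+0+0+0+0+0+0 mod 2 = 0
  c[10] = d·G[:,10] = (10011000110)·(00000010000) mod 2 = 0+0+0+0+0+0+0+0+0+0+0 mod 2 = 0
  c[11] = d·G[:,11] = (10011000110)·(00000001000) mod 2 = 0+0+0+0+0+0+0+0+0+0+0 mod 2 = 0
  c[12] = d·G[:,12] = (10011000110)·(00000000100) mod 2 = 0+0+0+0+0+0+0+0+1+0+0 mod 2 = 1
  c[13] = d·G[:,13] = (10011000110)·(00000000010) mod 2 = 0+0+0+0+0+0+0+0+0+1+0 mod 2 = 1
  c[14] = d·G[:,14] = (10011000110)·(00000000001) mod 2 = 0+0+0+0+0+0+0+0+0+0+0 mod 2 = 0
Codeword = 011100111000110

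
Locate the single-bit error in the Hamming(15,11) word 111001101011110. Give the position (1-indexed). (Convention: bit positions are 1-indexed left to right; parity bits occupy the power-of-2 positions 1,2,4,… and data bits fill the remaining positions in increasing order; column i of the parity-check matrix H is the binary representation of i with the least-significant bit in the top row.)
Syndrome s = H · r^T (mod 2), r = 111001101011110:
  s[0] = (101010101010101)·(111001101011110) mod 2 = 1+0+1+0+0+0+1+0+1+0+1+0+1+0+0 mod 2 = 0
  s[1] = (011001100110011)·(111001101011110) mod 2 = 0+1+1+0+0+1+1+0+0+0+1+0+0+1+0 mod 2 = 0
  s[2] = (000111100001111)·(111001101011110) mod 2 = 0+0+0+0+0+1+1+0+0+0+0+1+1+1+0 mod 2 = 1
  s[3] = (000000011111111)·(111001101011110) mod 2 = 0+0+0+0+0+0+0+0+1+0+1+1+1+1+0 mod 2 = 1
Syndrome = 0011
Column i of H is the binary representation of i, so the syndrome is the binary index of the flipped bit.
Read s = 0011 with s[0] as LSB: 0·2^0 + 0·2^1 + 1·2^2 + 1·2^3 = 12.
Error is at bit position 12.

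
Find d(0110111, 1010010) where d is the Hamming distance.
XOR = 1100101, count of 1s = 4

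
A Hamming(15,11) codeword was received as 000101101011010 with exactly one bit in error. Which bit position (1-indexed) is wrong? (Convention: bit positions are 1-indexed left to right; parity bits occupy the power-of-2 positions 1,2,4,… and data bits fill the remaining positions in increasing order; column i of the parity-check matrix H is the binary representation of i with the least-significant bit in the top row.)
Syndrome s = H · r^T (mod 2), r = 000101101011010:
  s[0] = (101010101010101)·(000101101011010) mod 2 = 0+0+0+0+0+0+1+0+1+0+1+0+0+0+0 mod 2 = 1
  s[1] = (011001100110011)·(000101101011010) mod 2 = 0+0+0+0+0+1+1+0+0+0+1+0+0+1+0 mod 2 = 0
  s[2] = (000111100001111)·(000101101011010) mod 2 = 0+0+0+1+0+1+1+0+0+0+0+1+0+1+0 mod 2 = 1
  s[3] = (000000011111111)·(000101101011010) mod 2 = 0+0+0+0+0+0+0+0+1+0+1+1+0+1+0 mod 2 = 0
Syndrome = 1010
Column i of H is the binary representation of i, so the syndrome is the binary index of the flipped bit.
Read s = 1010 with s[0] as LSB: 1·2^0 + 0·2^1 + 1·2^2 + 0·2^3 = 5.
Error is at bit position 5.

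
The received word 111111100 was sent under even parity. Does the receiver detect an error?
Sum of received bits: 1+1+1+1+1+1+1+0+0 = 7; 7 mod 2 = 1. Result is 1 ≠ 0 → error detected.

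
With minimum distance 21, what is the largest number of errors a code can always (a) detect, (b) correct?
(a) Detection requires d_min ≥ e+1, so e ≤ d_min − 1 = 20.
(b) Correction requires d_min ≥ 2t+1, so t ≤ ⌊(d_min − 1)/2⌋ = ⌊20/2⌋ = 10.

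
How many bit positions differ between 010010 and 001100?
XOR = 011110, count of 1s = 4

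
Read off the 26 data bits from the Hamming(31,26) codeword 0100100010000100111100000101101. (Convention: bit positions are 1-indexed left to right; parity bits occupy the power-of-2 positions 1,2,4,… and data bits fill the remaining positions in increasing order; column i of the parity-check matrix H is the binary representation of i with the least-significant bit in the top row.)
Parity bits occupy power-of-2 positions; data bits are at positions {3,5,6,7,9,10,11,12,13,14,15,17,18,19,20,21,22,23,24,25,26,27,28,29,30,31} (1-indexed).
Extract: c[3]=0 c[5]=1 c[6]=0 c[7]=0 c[9]=1 c[10]=0 c[11]=0 c[12]=0 c[13]=0 c[14]=1 c[15]=0 c[17]=1 c[18]=1 c[19]=1 c[20]=1 c[21]=0 c[22]=0 c[23]=0 c[24]=0 c[25]=0 c[26]=1 c[27]=0 c[28]=1 c[29]=1 c[30]=0 c[31]=1
Data = 01001000010111100000101101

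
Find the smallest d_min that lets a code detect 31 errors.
Detecting e errors requires d_min ≥ e + 1 = 31 + 1 = 32.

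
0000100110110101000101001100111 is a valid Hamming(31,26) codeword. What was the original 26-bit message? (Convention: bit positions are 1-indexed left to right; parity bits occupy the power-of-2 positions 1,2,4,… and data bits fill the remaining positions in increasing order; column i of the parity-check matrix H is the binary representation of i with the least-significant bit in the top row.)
Parity bits occupy power-of-2 positions; data bits are at positions {3,5,6,7,9,10,11,12,13,14,15,17,18,19,20,21,22,23,24,25,26,27,28,29,30,31} (1-indexed).
Extract: c[3]=0 c[5]=1 c[6]=0 c[7]=0 c[9]=1 c[10]=0 c[11]=1 c[12]=1 c[13]=0 c[14]=1 c[15]=0 c[17]=0 c[18]=0 c[19]=0 c[20]=1 c[21]=0 c[22]=1 c[23]=0 c[24]=0 c[25]=1 c[26]=1 c[27]=0 c[28]=0 c[29]=1 c[30]=1 c[31]=1
Data = 01001011010000101001100111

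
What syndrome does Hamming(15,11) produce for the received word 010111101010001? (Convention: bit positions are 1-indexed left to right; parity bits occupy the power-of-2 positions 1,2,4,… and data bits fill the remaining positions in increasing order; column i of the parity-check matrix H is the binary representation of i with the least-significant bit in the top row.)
Syndrome s = H · r^T (mod 2), r = 010111101010001:
  s[0] = (101010101010101)·(010111101010001) mod 2 = 0+0+0+0+1+0+1+0+1+0+1+0+0+0+1 mod 2 = 1
  s[1] = (011001100110011)·(010111101010001) mod 2 = 0+1+0+0+0+1+1+0+0+0+1+0+0+0+1 mod 2 = 1
  s[2] = (000111100001111)·(010111101010001) mod 2 = 0+0+0+1+1+1+1+0+0+0+0+0+0+0+1 mod 2 = 1
  s[3] = (000000011111111)·(010111101010001) mod 2 = 0+0+0+0+0+0+0+0+1+0+1+0+0+0+1 mod 2 = 1
Syndrome = 1111
Non-zero syndrome: error at position 15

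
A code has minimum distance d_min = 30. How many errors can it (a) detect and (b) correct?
(a) Detection requires d_min ≥ e+1, so e ≤ d_min − 1 = 29.
(b) Correction requires d_min ≥ 2t+1, so t ≤ ⌊(d_min − 1)/2⌋ = ⌊29/2⌋ = 14.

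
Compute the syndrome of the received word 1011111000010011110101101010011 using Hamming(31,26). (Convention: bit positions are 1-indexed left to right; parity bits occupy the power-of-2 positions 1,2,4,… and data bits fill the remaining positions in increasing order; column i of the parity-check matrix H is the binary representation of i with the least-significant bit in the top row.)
Syndrome s = H · r^T (mod 2), r = 1011111000010011110101101010011:
  s[0] = (1010101010101010101010101010101)·(1011111000010011110101101010011) mod 2 = 1+0+1+0+1+0+1+0+0+0+0+0+0+0+1+0+1+0+0+0+0+0+1+0+1+0+1+0+0+0+1 mod 2 = 0
  s[1] = (0110011001100110011001100110011)·(1011111000010011110101101010011) mod 2 = 0+0+1+0+0+1+1+0+0+0+0+0+0+0+1+0+0+1+0+0+0+1+1+0+0+0+1+0+0+1+1 mod 2 = 0
  s[2] = (0001111000011110000111100001111)·(1011111000010011110101101010011) mod 2 = 0+0+0+1+1+1+1+0+0+0+0+1+0+0+1+0+0+0+0+1+0+1+1+0+0+0+0+0+0+1+1 mod 2 = 1
  s[3] = (0000000111111110000000011111111)·(1011111000010011110101101010011) mod 2 = 0+0+0+0+0+0+0+0+0+0+0+1+0+0+1+0+0+0+0+0+0+0+0+0+1+0+1+0+0+1+1 mod 2 = 0
  s[4] = (0000000000000001111111111111111)·(1011111000010011110101101010011) mod 2 = 0+0+0+0+0+0+0+0+0+0+0+0+0+0+0+1+1+1+0+1+0+1+1+0+1+0+1+0+0+1+1 mod 2 = 0
Syndrome = 00100
Non-zero syndrome: error at position 4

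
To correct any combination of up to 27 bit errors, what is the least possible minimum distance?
Correcting t errors requires d_min ≥ 2t + 1 = 2·27 + 1 = 55.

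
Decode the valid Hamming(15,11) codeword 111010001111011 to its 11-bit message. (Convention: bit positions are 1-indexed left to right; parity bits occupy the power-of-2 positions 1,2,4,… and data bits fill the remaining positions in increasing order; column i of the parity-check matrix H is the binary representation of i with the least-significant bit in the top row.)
Parity bits occupy power-of-2 positions; data bits are at positions {3,5,6,7,9,10,11,12,13,14,15} (1-indexed).
Extract: c[3]=1 c[5]=1 c[6]=0 c[7]=0 c[9]=1 c[10]=1 c[11]=1 c[12]=1 c[13]=0 c[14]=1 c[15]=1
Data = 11001111011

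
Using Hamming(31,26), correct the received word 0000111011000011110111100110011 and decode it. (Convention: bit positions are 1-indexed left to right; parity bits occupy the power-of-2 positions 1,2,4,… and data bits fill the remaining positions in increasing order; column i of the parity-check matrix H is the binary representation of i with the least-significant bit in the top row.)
Syndrome s = H · r^T (mod 2), r = 0000111011000011110111100110011:
  s[0] = (1010101010101010101010101010101)·(0000111011000011110111100110011) mod 2 = 0+0+0+0+1+0+1+0+1+0+0+0+0+0+1+0+1+0+0+0+1+0+1+0+0+0+1+0+0+0+1 mod 2 = 1
  s[1] = (0110011001100110011001100110011)·(0000111011000011110111100110011) mod 2 = 0+0+0+0+0+1+1+0+0+1+0+0+0+0+1+0+0+1+0+0+0+1+1+0+0+1+1+0+0+1+1 mod 2 = 1
  s[2] = (0001111000011110000111100001111)·(0000111011000011110111100110011) mod 2 = 0+0+0+0+1+1+1+0+0+0+0+0+0+0+1+0+0+0+0+1+1+1+1+0+0+0+0+0+0+1+1 mod 2 = 0
  s[3] = (0000000111111110000000011111111)·(0000111011000011110111100110011) mod 2 = 0+0+0+0+0+0+0+0+1+1+0+0+0+0+1+0+0+0+0+0+0+0+0+0+0+1+1+0+0+1+1 mod 2 = 1
  s[4] = (0000000000000001111111111111111)·(0000111011000011110111100110011) mod 2 = 0+0+0+0+0+0+0+0+0+0+0+0+0+0+0+1+1+1+0+1+1+1+1+0+0+1+1+0+0+1+1 mod 2 = 1
Syndrome = 11011
Column 27 of H equals this syndrome → error at bit 27 (1-indexed).
Flip bit 27: 0000111011000011110111100110011 → 0000111011000011110111100100011
Extract data bits at positions {3,5,6,7,9,10,11,12,13,14,15,17,18,19,20,21,22,23,24,25,26,27,28,29,30,31}: 01111100001110111100100011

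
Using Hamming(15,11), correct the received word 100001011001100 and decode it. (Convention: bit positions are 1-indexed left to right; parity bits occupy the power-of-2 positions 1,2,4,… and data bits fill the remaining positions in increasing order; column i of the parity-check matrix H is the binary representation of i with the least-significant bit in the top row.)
Syndrome s = H · r^T (mod 2), r = 100001011001100:
  s[0] = (101010101010101)·(100001011001100) mod 2 = 1+0+0+0+0+0+0+0+1+0+0+0+1+0+0 mod 2 = 1
  s[1] = (011001100110011)·(100001011001100) mod 2 = 0+0+0+0+0+1+0+0+0+0+0+0+0+0+0 mod 2 = 1
  s[2] = (000111100001111)·(100001011001100) mod 2 = 0+0+0+0+0+1+0+0+0+0+0+1+1+0+0 mod 2 = 1
  s[3] = (000000011111111)·(100001011001100) mod 2 = 0+0+0+0+0+0+0+1+1+0+0+1+1+0+0 mod 2 = 0
Syndrome = 1110
Column 7 of H equals this syndrome → error at bit 7 (1-indexed).
Flip bit 7: 100001011001100 → 100001111001100
Extract data bits at positions {3,5,6,7,9,10,11,12,13,14,15}: 00111001100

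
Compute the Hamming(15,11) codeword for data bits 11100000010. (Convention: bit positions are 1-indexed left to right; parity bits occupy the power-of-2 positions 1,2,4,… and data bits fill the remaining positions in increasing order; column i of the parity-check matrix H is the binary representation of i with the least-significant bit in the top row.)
Codeword c = d · G (mod 2), d = 11100000010:
  c[0] = d·G[:,0] = (11100000010)·(11011010101) mod 2 = 1+1+0+0+0+0+0+0+0+0+0 mod 2 = 0
  c[1] = d·G[:,1] = (11100000010)·(10110110011) mod 2 = 1+0+1+0+0+0+0+0+0+1+0 mod 2 = 1
  c[2] = d·G[:,2] = (11100000010)·(10000000000) mod 2 = 1+0+0+0+0+0+0+0+0+0+0 mod 2 = 1
  c[3] = d·G[:,3] = (11100000010)·(01110001111) mod 2 = 0+1+1+0+0+0+0+0+0+1+0 mod 2 = 1
  c[4] = d·G[:,4] = (11100000010)·(01000000000) mod 2 = 0+1+0+0+0+0+0+0+0+0+0 mod 2 = 1
  c[5] = d·G[:,5] = (11100000010)·(00100000000) mod 2 = 0+0+1+0+0+0+0+0+0+0+0 mod 2 = 1
  c[6] = d·G[:,6] = (11100000010)·(00010000000) mod 2 = 0+0+0+0+0+0+0+0+0+0+0 mod 2 = 0
  c[7] = d·G[:,7] = (11100000010)·(00001111111) mod 2 = 0+0+0+0+0+0+0+0+0+1+0 mod 2 = 1
  c[8] = d·G[:,8] = (11100000010)·(00001000000) mod 2 = 0+0+0+0+0+0+0+0+0+0+0 mod 2 = 0
  c[9] = d·G[:,9] = (11100000010)·(00000100000) mod 2 = 0+0+0+0+0+0+0+0+0+0+0 mod 2 = 0
  c[10] = d·G[:,10] = (11100000010)·(00000010000) mod 2 = 0+0+0+0+0+0+0+0+0+0+0 mod 2 = 0
  c[11] = d·G[:,11] = (11100000010)·(00000001000) mod 2 = 0+0+0+0+0+0+0+0+0+0+0 mod 2 = 0
  c[12] = d·G[:,12] = (11100000010)·(00000000100) mod 2 = 0+0+0+0+0+0+0+0+0+0+0 mod 2 = 0
  c[13] = d·G[:,13] = (11100000010)·(00000000010) mod 2 = 0+0+0+0+0+0+0+0+0+1+0 mod 2 = 1
  c[14] = d·G[:,14] = (11100000010)·(00000000001) mod 2 = 0+0+0+0+0+0+0+0+0+0+0 mod 2 = 0
Codeword = 011111010000010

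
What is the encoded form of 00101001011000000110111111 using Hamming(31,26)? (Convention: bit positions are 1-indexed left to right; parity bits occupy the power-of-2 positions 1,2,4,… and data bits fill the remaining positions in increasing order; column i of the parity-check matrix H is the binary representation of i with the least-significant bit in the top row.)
Codeword c = d · G (mod 2), d = 00101001011000000110111111:
  c[0] = d·G[:,0] = (00101001011000000110111111)·(11011010101101010101010101) mod 2 = 0+0+0+0+1+0+0+0+0+0+1+0+0+0+0+0+0+1+0+0+0+1+0+1+0+1 mod 2 = 0
  c[1] = d·G[:,1] = (00101001011000000110111111)·(10110110011011001100110011) mod 2 = 0+0+1+0+0+0+0+0+0+1+1+0+0+0+0+0+0+1+0+0+1+1+0+0+1+1 mod 2 = 0
  c[2] = d·G[:,2] = (00101001011000000110111111)·(10000000000000000000000000) mod 2 = 0+0+0+0+0+0+0+0+0+0+0+0+0+0+0+0+0+0+0+0+0+0+0+0+0+0 mod 2 = 0
  c[3] = d·G[:,3] = (00101001011000000110111111)·(01110001111000111100001111) mod 2 = 0+0+1+0+0+0+0+1+0+1+1+0+0+0+0+0+0+1+0+0+0+0+1+1+1+1 mod 2 = 1
  c[4] = d·G[:,4] = (00101001011000000110111111)·(01000000000000000000000000) mod 2 = 0+0+0+0+0+0+0+0+0+0+0+0+0+0+0+0+0+0+0+0+0+0+0+0+0+0 mod 2 = 0
  c[5] = d·G[:,5] = (00101001011000000110111111)·(00100000000000000000000000) mod 2 = 0+0+1+0+0+0+0+0+0+0+0+0+0+0+0+0+0+0+0+0+0+0+0+0+0+0 mod 2 = 1
  c[6] = d·G[:,6] = (00101001011000000110111111)·(00010000000000000000000000) mod 2 = 0+0+0+0+0+0+0+0+0+0+0+0+0+0+0+0+0+0+0+0+0+0+0+0+0+0 mod 2 = 0
  c[7] = d·G[:,7] = (00101001011000000110111111)·(00001111111000000011111111) mod 2 = 0+0+0+0+1+0+0+1+0+1+1+0+0+0+0+0+0+0+1+0+1+1+1+1+1+1 mod 2 = 1
  c[8] = d·G[:,8] = (00101001011000000110111111)·(00001000000000000000000000) mod 2 = 0+0+0+0+1+0+0+0+0+0+0+0+0+0+0+0+0+0+0+0+0+0+0+0+0+0 mod 2 = 1
  c[9] = d·G[:,9] = (00101001011000000110111111)·(00000100000000000000000000) mod 2 = 0+0+0+0+0+0+0+0+0+0+0+0+0+0+0+0+0+0+0+0+0+0+0+0+0+0 mod 2 = 0
  c[10] = d·G[:,10] = (00101001011000000110111111)·(00000010000000000000000000) mod 2 = 0+0+0+0+0+0+0+0+0+0+0+0+0+0+0+0+0+0+0+0+0+0+0+0+0+0 mod 2 = 0
  c[11] = d·G[:,11] = (00101001011000000110111111)·(00000001000000000000000000) mod 2 = 0+0+0+0+0+0+0+1+0+0+0+0+0+0+0+0+0+0+0+0+0+0+0+0+0+0 mod 2 = 1
  c[12] = d·G[:,12] = (00101001011000000110111111)·(00000000100000000000000000) mod 2 = 0+0+0+0+0+0+0+0+0+0+0+0+0+0+0+0+0+0+0+0+0+0+0+0+0+0 mod 2 = 0
  c[13] = d·G[:,13] = (00101001011000000110111111)·(00000000010000000000000000) mod 2 = 0+0+0+0+0+0+0+0+0+1+0+0+0+0+0+0+0+0+0+0+0+0+0+0+0+0 mod 2 = 1
  c[14] = d·G[:,14] = (00101001011000000110111111)·(00000000001000000000000000) mod 2 = 0+0+0+0+0+0+0+0+0+0+1+0+0+0+0+0+0+0+0+0+0+0+0+0+0+0 mod 2 = 1
  c[15] = d·G[:,15] = (00101001011000000110111111)·(00000000000111111111111111) mod 2 = 0+0+0+0+0+0+0+0+0+0+0+0+0+0+0+0+0+1+1+0+1+1+1+1+1+1 mod 2 = 0
  c[16] = d·G[:,16] = (00101001011000000110111111)·(00000000000100000000000000) mod 2 = 0+0+0+0+0+0+0+0+0+0+0+0+0+0+0+0+0+0+0+0+0+0+0+0+0+0 mod 2 = 0
  c[17] = d·G[:,17] = (00101001011000000110111111)·(00000000000010000000000000) mod 2 = 0+0+0+0+0+0+0+0+0+0+0+0+0+0+0+0+0+0+0+0+0+0+0+0+0+0 mod 2 = 0
  c[18] = d·G[:,18] = (00101001011000000110111111)·(00000000000001000000000000) mod 2 = 0+0+0+0+0+0+0+0+0+0+0+0+0+0+0+0+0+0+0+0+0+0+0+0+0+0 mod 2 = 0
  c[19] = d·G[:,19] = (00101001011000000110111111)·(00000000000000100000000000) mod 2 = 0+0+0+0+0+0+0+0+0+0+0+0+0+0+0+0+0+0+0+0+0+0+0+0+0+0 mod 2 = 0
  c[20] = d·G[:,20] = (00101001011000000110111111)·(00000000000000010000000000) mod 2 = 0+0+0+0+0+0+0+0+0+0+0+0+0+0+0+0+0+0+0+0+0+0+0+0+0+0 mod 2 = 0
  c[21] = d·G[:,21] = (00101001011000000110111111)·(00000000000000001000000000) mod 2 = 0+0+0+0+0+0+0+0+0+0+0+0+0+0+0+0+0+0+0+0+0+0+0+0+0+0 mod 2 = 0
  c[22] = d·G[:,22] = (00101001011000000110111111)·(00000000000000000100000000) mod 2 = 0+0+0+0+0+0+0+0+0+0+0+0+0+0+0+0+0+1+0+0+0+0+0+0+0+0 mod 2 = 1
  c[23] = d·G[:,23] = (00101001011000000110111111)·(00000000000000000010000000) mod 2 = 0+0+0+0+0+0+0+0+0+0+0+0+0+0+0+0+0+0+1+0+0+0+0+0+0+0 mod 2 = 1
  c[24] = d·G[:,24] = (00101001011000000110111111)·(00000000000000000001000000) mod 2 = 0+0+0+0+0+0+0+0+0+0+0+0+0+0+0+0+0+0+0+0+0+0+0+0+0+0 mod 2 = 0
  c[25] = d·G[:,25] = (00101001011000000110111111)·(00000000000000000000100000) mod 2 = 0+0+0+0+0+0+0+0+0+0+0+0+0+0+0+0+0+0+0+0+1+0+0+0+0+0 mod 2 = 1
  c[26] = d·G[:,26] = (00101001011000000110111111)·(00000000000000000000010000) mod 2 = 0+0+0+0+0+0+0+0+0+0+0+0+0+0+0+0+0+0+0+0+0+1+0+0+0+0 mod 2 = 1
  c[27] = d·G[:,27] = (00101001011000000110111111)·(00000000000000000000001000) mod 2 = 0+0+0+0+0+0+0+0+0+0+0+0+0+0+0+0+0+0+0+0+0+0+1+0+0+0 mod 2 = 1
  c[28] = d·G[:,28] = (00101001011000000110111111)·(00000000000000000000000100) mod 2 = 0+0+0+0+0+0+0+0+0+0+0+0+0+0+0+0+0+0+0+0+0+0+0+1+0+0 mod 2 = 1
  c[29] = d·G[:,29] = (00101001011000000110111111)·(00000000000000000000000010) mod 2 = 0+0+0+0+0+0+0+0+0+0+0+0+0+0+0+0+0+0+0+0+0+0+0+0+1+0 mod 2 = 1
  c[30] = d·G[:,30] = (00101001011000000110111111)·(00000000000000000000000001) mod 2 = 0+0+0+0+0+0+0+0+0+0+0+0+0+0+0+0+0+0+0+0+0+0+0+0+0+1 mod 2 = 1
Codeword = 0001010110010110000000110111111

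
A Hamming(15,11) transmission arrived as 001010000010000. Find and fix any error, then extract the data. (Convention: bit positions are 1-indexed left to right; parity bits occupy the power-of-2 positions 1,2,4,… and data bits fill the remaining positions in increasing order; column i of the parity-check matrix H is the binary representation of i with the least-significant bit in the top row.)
Syndrome s = H · r^T (mod 2), r = 001010000010000:
  s[0] = (101010101010101)·(001010000010000) mod 2 = 0+0+1+0+1+0+0+0+0+0+1+0+0+0+0 mod 2 = 1
  s[1] = (011001100110011)·(001010000010000) mod 2 = 0+0+1+0+0+0+0+0+0+0+1+0+0+0+0 mod 2 = 0
  s[2] = (000111100001111)·(001010000010000) mod 2 = 0+0+0+0+1+0+0+0+0+0+0+0+0+0+0 mod 2 = 1
  s[3] = (000000011111111)·(001010000010000) mod 2 = 0+0+0+0+0+0+0+0+0+0+1+0+0+0+0 mod 2 = 1
Syndrome = 1011
Column 13 of H equals this syndrome → error at bit 13 (1-indexed).
Flip bit 13: 001010000010000 → 001010000010100
Extract data bits at positions {3,5,6,7,9,10,11,12,13,14,15}: 11000010100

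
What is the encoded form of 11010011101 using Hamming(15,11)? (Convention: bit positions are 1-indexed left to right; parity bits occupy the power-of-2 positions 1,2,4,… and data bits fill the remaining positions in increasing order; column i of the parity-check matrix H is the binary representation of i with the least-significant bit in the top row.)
Codeword c = d · G (mod 2), d = 11010011101:
  c[0] = d·G[:,0] = (11010011101)·(11011010101) mod 2 = 1+1+0+1+0+0+1+0+1+0+1 mod 2 = 0
  c[1] = d·G[:,1] = (11010011101)·(10110110011) mod 2 = 1+0+0+1+0+0+1+0+0+0+1 mod 2 = 0
  c[2] = d·G[:,2] = (11010011101)·(10000000000) mod 2 = 1+0+0+0+0+0+0+0+0+0+0 mod 2 = 1
  c[3] = d·G[:,3] = (11010011101)·(01110001111) mod 2 = 0+1+0+1+0+0+0+1+1+0+1 mod 2 = 1
  c[4] = d·G[:,4] = (11010011101)·(01000000000) mod 2 = 0+1+0+0+0+0+0+0+0+0+0 mod 2 = 1
  c[5] = d·G[:,5] = (11010011101)·(00100000000) mod 2 = 0+0+0+0+0+0+0+0+0+0+0 mod 2 = 0
  c[6] = d·G[:,6] = (11010011101)·(00010000000) mod 2 = 0+0+0+1+0+0+0+0+0+0+0 mod 2 = 1
  c[7] = d·G[:,7] = (11010011101)·(00001111111) mod 2 = 0+0+0+0+0+0+1+1+1+0+1 mod 2 = 0
  c[8] = d·G[:,8] = (11010011101)·(00001000000) mod 2 = 0+0+0+0+0+0+0+0+0+0+0 mod 2 = 0
  c[9] = d·G[:,9] = (11010011101)·(00000100000) mod 2 = 0+0+0+0+0+0+0+0+0+0+0 mod 2 = 0
  c[10] = d·G[:,10] = (11010011101)·(00000010000) mod 2 = 0+0+0+0+0+0+1+0+0+0+0 mod 2 = 1
  c[11] = d·G[:,11] = (11010011101)·(00000001000) mod 2 = 0+0+0+0+0+0+0+1+0+0+0 mod 2 = 1
  c[12] = d·G[:,12] = (11010011101)·(00000000100) mod 2 = 0+0+0+0+0+0+0+0+1+0+0 mod 2 = 1
  c[13] = d·G[:,13] = (11010011101)·(00000000010) mod 2 = 0+0+0+0+0+0+0+0+0+0+0 mod 2 = 0
  c[14] = d·G[:,14] = (11010011101)·(00000000001) mod 2 = 0+0+0+0+0+0+0+0+0+0+1 mod 2 = 1
Codeword = 001110100011101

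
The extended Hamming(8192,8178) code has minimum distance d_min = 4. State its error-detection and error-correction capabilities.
Detection only: up to d_min − 1 = 3 errors.
Correction: up to ⌊(d_min − 1)/2⌋ = ⌊3/2⌋ = 1 errors.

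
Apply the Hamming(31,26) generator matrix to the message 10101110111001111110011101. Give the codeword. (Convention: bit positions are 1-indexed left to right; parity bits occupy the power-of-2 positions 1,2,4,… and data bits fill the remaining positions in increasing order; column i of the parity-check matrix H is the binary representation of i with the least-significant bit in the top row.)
Codeword c = d · G (mod 2), d = 10101110111001111110011101:
  c[0] = d·G[:,0] = (10101110111001111110011101)·(11011010101101010101010101) mod 2 = 1+0+0+0+1+0+1+0+1+0+1+0+0+1+0+1+0+1+0+0+0+1+0+1+0+1 mod 2 = 1
  c[1] = d·G[:,1] = (10101110111001111110011101)·(10110110011011001100110011) mod 2 = 1+0+1+0+0+1+1+0+0+1+1+0+0+1+0+0+1+1+0+0+0+1+0+0+0+1 mod 2 = 1
  c[2] = d·G[:,2] = (10101110111001111110011101)·(10000000000000000000000000) mod 2 = 1+0+0+0+0+0+0+0+0+0+0+0+0+0+0+0+0+0+0+0+0+0+0+0+0+0 mod 2 = 1
  c[3] = d·G[:,3] = (10101110111001111110011101)·(01110001111000111100001111) mod 2 = 0+0+1+0+0+0+0+0+1+1+1+0+0+0+1+1+1+1+0+0+0+0+1+1+0+1 mod 2 = 1
  c[4] = d·G[:,4] = (10101110111001111110011101)·(01000000000000000000000000) mod 2 = 0+0+0+0+0+0+0+0+0+0+0+0+0+0+0+0+0+0+0+0+0+0+0+0+0+0 mod 2 = 0
  c[5] = d·G[:,5] = (10101110111001111110011101)·(00100000000000000000000000) mod 2 = 0+0+1+0+0+0+0+0+0+0+0+0+0+0+0+0+0+0+0+0+0+0+0+0+0+0 mod 2 = 1
  c[6] = d·G[:,6] = (10101110111001111110011101)·(00010000000000000000000000) mod 2 = 0+0+0+0+0+0+0+0+0+0+0+0+0+0+0+0+0+0+0+0+0+0+0+0+0+0 mod 2 = 0
  c[7] = d·G[:,7] = (10101110111001111110011101)·(00001111111000000011111111) mod 2 = 0+0+0+0+1+1+1+0+1+1+1+0+0+0+0+0+0+0+1+0+0+1+1+1+0+1 mod 2 = 1
  c[8] = d·G[:,8] = (10101110111001111110011101)·(00001000000000000000000000) mod 2 = 0+0+0+0+1+0+0+0+0+0+0+0+0+0+0+0+0+0+0+0+0+0+0+0+0+0 mod 2 = 1
  c[9] = d·G[:,9] = (10101110111001111110011101)·(00000100000000000000000000) mod 2 = 0+0+0+0+0+1+0+0+0+0+0+0+0+0+0+0+0+0+0+0+0+0+0+0+0+0 mod 2 = 1
  c[10] = d·G[:,10] = (10101110111001111110011101)·(00000010000000000000000000) mod 2 = 0+0+0+0+0+0+1+0+0+0+0+0+0+0+0+0+0+0+0+0+0+0+0+0+0+0 mod 2 = 1
  c[11] = d·G[:,11] = (10101110111001111110011101)·(00000001000000000000000000) mod 2 = 0+0+0+0+0+0+0+0+0+0+0+0+0+0+0+0+0+0+0+0+0+0+0+0+0+0 mod 2 = 0
  c[12] = d·G[:,12] = (10101110111001111110011101)·(00000000100000000000000000) mod 2 = 0+0+0+0+0+0+0+0+1+0+0+0+0+0+0+0+0+0+0+0+0+0+0+0+0+0 mod 2 = 1
  c[13] = d·G[:,13] = (10101110111001111110011101)·(00000000010000000000000000) mod 2 = 0+0+0+0+0+0+0+0+0+1+0+0+0+0+0+0+0+0+0+0+0+0+0+0+0+0 mod 2 = 1
  c[14] = d·G[:,14] = (10101110111001111110011101)·(00000000001000000000000000) mod 2 = 0+0+0+0+0+0+0+0+0+0+1+0+0+0+0+0+0+0+0+0+0+0+0+0+0+0 mod 2 = 1
  c[15] = d·G[:,15] = (10101110111001111110011101)·(00000000000111111111111111) mod 2 = 0+0+0+0+0+0+0+0+0+0+0+0+0+1+1+1+1+1+1+0+0+1+1+1+0+1 mod 2 = 0
  c[16] = d·G[:,16] = (10101110111001111110011101)·(00000000000100000000000000) mod 2 = 0+0+0+0+0+0+0+0+0+0+0+0+0+0+0+0+0+0+0+0+0+0+0+0+0+0 mod 2 = 0
  c[17] = d·G[:,17] = (10101110111001111110011101)·(00000000000010000000000000) mod 2 = 0+0+0+0+0+0+0+0+0+0+0+0+0+0+0+0+0+0+0+0+0+0+0+0+0+0 mod 2 = 0
  c[18] = d·G[:,18] = (10101110111001111110011101)·(00000000000001000000000000) mod 2 = 0+0+0+0+0+0+0+0+0+0+0+0+0+1+0+0+0+0+0+0+0+0+0+0+0+0 mod 2 = 1
  c[19] = d·G[:,19] = (10101110111001111110011101)·(00000000000000100000000000) mod 2 = 0+0+0+0+0+0+0+0+0+0+0+0+0+0+1+0+0+0+0+0+0+0+0+0+0+0 mod 2 = 1
  c[20] = d·G[:,20] = (10101110111001111110011101)·(00000000000000010000000000) mod 2 = 0+0+0+0+0+0+0+0+0+0+0+0+0+0+0+1+0+0+0+0+0+0+0+0+0+0 mod 2 = 1
  c[21] = d·G[:,21] = (10101110111001111110011101)·(00000000000000001000000000) mod 2 = 0+0+0+0+0+0+0+0+0+0+0+0+0+0+0+0+1+0+0+0+0+0+0+0+0+0 mod 2 = 1
  c[22] = d·G[:,22] = (10101110111001111110011101)·(00000000000000000100000000) mod 2 = 0+0+0+0+0+0+0+0+0+0+0+0+0+0+0+0+0+1+0+0+0+0+0+0+0+0 mod 2 = 1
  c[23] = d·G[:,23] = (10101110111001111110011101)·(00000000000000000010000000) mod 2 = 0+0+0+0+0+0+0+0+0+0+0+0+0+0+0+0+0+0+1+0+0+0+0+0+0+0 mod 2 = 1
  c[24] = d·G[:,24] = (10101110111001111110011101)·(00000000000000000001000000) mod 2 = 0+0+0+0+0+0+0+0+0+0+0+0+0+0+0+0+0+0+0+0+0+0+0+0+0+0 mod 2 = 0
  c[25] = d·G[:,25] = (10101110111001111110011101)·(00000000000000000000100000) mod 2 = 0+0+0+0+0+0+0+0+0+0+0+0+0+0+0+0+0+0+0+0+0+0+0+0+0+0 mod 2 = 0
  c[26] = d·G[:,26] = (10101110111001111110011101)·(00000000000000000000010000) mod 2 = 0+0+0+0+0+0+0+0+0+0+0+0+0+0+0+0+0+0+0+0+0+1+0+0+0+0 mod 2 = 1
  c[27] = d·G[:,27] = (10101110111001111110011101)·(00000000000000000000001000) mod 2 = 0+0+0+0+0+0+0+0+0+0+0+0+0+0+0+0+0+0+0+0+0+0+1+0+0+0 mod 2 = 1
  c[28] = d·G[:,28] = (10101110111001111110011101)·(00000000000000000000000100) mod 2 = 0+0+0+0+0+0+0+0+0+0+0+0+0+0+0+0+0+0+0+0+0+0+0+1+0+0 mod 2 = 1
  c[29] = d·G[:,29] = (10101110111001111110011101)·(00000000000000000000000010) mod 2 = 0+0+0+0+0+0+0+0+0+0+0+0+0+0+0+0+0+0+0+0+0+0+0+0+0+0 mod 2 = 0
  c[30] = d·G[:,30] = (10101110111001111110011101)·(00000000000000000000000001) mod 2 = 0+0+0+0+0+0+0+0+0+0+0+0+0+0+0+0+0+0+0+0+0+0+0+0+0+1 mod 2 = 1
Codeword = 1111010111101110001111110011101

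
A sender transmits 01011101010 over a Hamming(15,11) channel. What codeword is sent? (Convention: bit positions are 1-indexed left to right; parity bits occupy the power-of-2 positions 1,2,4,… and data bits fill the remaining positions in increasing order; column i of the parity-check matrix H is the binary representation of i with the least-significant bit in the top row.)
Codeword c = d · G (mod 2), d = 01011101010:
  c[0] = d·G[:,0] = (01011101010)·(11011010101) mod 2 = 0+1+0+1+1+0+0+0+0+0+0 mod 2 = 1
  c[1] = d·G[:,1] = (01011101010)·(10110110011) mod 2 = 0+0+0+1+0+1+0+0+0+1+0 mod 2 = 1
  c[2] = d·G[:,2] = (01011101010)·(10000000000) mod 2 = 0+0+0+0+0+0+0+0+0+0+0 mod 2 = 0
  c[3] = d·G[:,3] = (01011101010)·(01110001111) mod 2 = 0+1+0+1+0+0+0+1+0+1+0 mod 2 = 0
  c[4] = d·G[:,4] = (01011101010)·(01000000000) mod 2 = 0+1+0+0+0+0+0+0+0+0+0 mod 2 = 1
  c[5] = d·G[:,5] = (01011101010)·(00100000000) mod 2 = 0+0+0+0+0+0+0+0+0+0+0 mod 2 = 0
  c[6] = d·G[:,6] = (01011101010)·(00010000000) mod 2 = 0+0+0+1+0+0+0+0+0+0+0 mod 2 = 1
  c[7] = d·G[:,7] = (01011101010)·(00001111111) mod 2 = 0+0+0+0+1+1+0+1+0+1+0 mod 2 = 0
  c[8] = d·G[:,8] = (01011101010)·(00001000000) mod 2 = 0+0+0+0+1+0+0+0+0+0+0 mod 2 = 1
  c[9] = d·G[:,9] = (01011101010)·(00000100000) mod 2 = 0+0+0+0+0+1+0+0+0+0+0 mod 2 = 1
  c[10] = d·G[:,10] = (01011101010)·(00000010000) mod 2 = 0+0+0+0+0+0+0+0+0+0+0 mod 2 = 0
  c[11] = d·G[:,11] = (01011101010)·(00000001000) mod 2 = 0+0+0+0+0+0+0+1+0+0+0 mod 2 = 1
  c[12] = d·G[:,12] = (01011101010)·(00000000100) mod 2 = 0+0+0+0+0+0+0+0+0+0+0 mod 2 = 0
  c[13] = d·G[:,13] = (01011101010)·(00000000010) mod 2 = 0+0+0+0+0+0+0+0+0+1+0 mod 2 = 1
  c[14] = d·G[:,14] = (01011101010)·(00000000001) mod 2 = 0+0+0+0+0+0+0+0+0+0+0 mod 2 = 0
Codeword = 110010101101010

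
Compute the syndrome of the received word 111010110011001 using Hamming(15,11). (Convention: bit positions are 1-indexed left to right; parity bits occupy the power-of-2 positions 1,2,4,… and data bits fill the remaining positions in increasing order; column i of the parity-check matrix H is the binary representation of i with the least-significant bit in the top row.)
Syndrome s = H · r^T (mod 2), r = 111010110011001:
  s[0] = (101010101010101)·(111010110011001) mod 2 = 1+0+1+0+1+0+1+0+0+0+1+0+0+0+1 mod 2 = 0
  s[1] = (011001100110011)·(111010110011001) mod 2 = 0+1+1+0+0+0+1+0+0+0+1+0+0+0+1 mod 2 = 1
  s[2] = (000111100001111)·(111010110011001) mod 2 = 0+0+0+0+1+0+1+0+0+0+0+1+0+0+1 mod 2 = 0
  s[3] = (000000011111111)·(111010110011001) mod 2 = 0+0+0+0+0+0+0+1+0+0+1+1+0+0+1 mod 2 = 0
Syndrome = 0100
Non-zero syndrome: error at position 2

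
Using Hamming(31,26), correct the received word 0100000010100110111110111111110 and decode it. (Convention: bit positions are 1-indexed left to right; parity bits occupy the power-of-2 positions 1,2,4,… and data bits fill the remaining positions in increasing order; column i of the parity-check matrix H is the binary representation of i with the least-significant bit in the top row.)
Syndrome s = H · r^T (mod 2), r = 0100000010100110111110111111110:
  s[0] = (1010101010101010101010101010101)·(0100000010100110111110111111110) mod 2 = 0+0+0+0+0+0+0+0+1+0+1+0+0+0+1+0+1+0+1+0+1+0+1+0+1+0+1+0+1+0+0 mod 2 = 0
  s[1] = (0110011001100110011001100110011)·(0100000010100110111110111111110) mod 2 = 0+1+0+0+0+0+0+0+0+0+1+0+0+1+1+0+0+1+1+0+0+0+1+0+0+1+1+0+0+1+0 mod 2 = 0
  s[2] = (0001111000011110000111100001111)·(0100000010100110111110111111110) mod 2 = 0+0+0+0+0+0+0+0+0+0+0+0+0+1+1+0+0+0+0+1+1+0+1+0+0+0+0+1+1+1+0 mod 2 = 0
  s[3] = (0000000111111110000000011111111)·(0100000010100110111110111111110) mod 2 = 0+0+0+0+0+0+0+0+1+0+1+0+0+1+1+0+0+0+0+0+0+0+0+1+1+1+1+1+1+1+0 mod 2 = 1
  s[4] = (0000000000000001111111111111111)·(0100000010100110111110111111110) mod 2 = 0+0+0+0+0+0+0+0+0+0+0+0+0+0+0+0+1+1+1+1+1+0+1+1+1+1+1+1+1+1+0 mod 2 = 1
Syndrome = 00011
Column 24 of H equals this syndrome → error at bit 24 (1-indexed).
Flip bit 24: 0100000010100110111110111111110 → 0100000010100110111110101111110
Extract data bits at positions {3,5,6,7,9,10,11,12,13,14,15,17,18,19,20,21,22,23,24,25,26,27,28,29,30,31}: 00001010011111110101111110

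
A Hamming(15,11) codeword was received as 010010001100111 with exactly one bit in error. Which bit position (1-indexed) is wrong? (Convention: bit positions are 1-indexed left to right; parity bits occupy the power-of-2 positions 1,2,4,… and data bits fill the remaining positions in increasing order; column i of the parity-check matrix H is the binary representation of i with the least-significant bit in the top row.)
Syndrome s = H · r^T (mod 2), r = 010010001100111:
  s[0] = (101010101010101)·(010010001100111) mod 2 = 0+0+0+0+1+0+0+0+1+0+0+0+1+0+1 mod 2 = 0
  s[1] = (011001100110011)·(010010001100111) mod 2 = 0+1+0+0+0+0+0+0+0+1+0+0+0+1+1 mod 2 = 0
  s[2] = (000111100001111)·(010010001100111) mod 2 = 0+0+0+0+1+0+0+0+0+0+0+0+1+1+1 mod 2 = 0
  s[3] = (000000011111111)·(010010001100111) mod 2 = 0+0+0+0+0+0+0+0+1+1+0+0+1+1+1 mod 2 = 1
Syndrome = 0001
Column i of H is the binary representation of i, so the syndrome is the binary index of the flipped bit.
Read s = 0001 with s[0] as LSB: 0·2^0 + 0·2^1 + 0·2^2 + 1·2^3 = 8.
Error is at bit position 8.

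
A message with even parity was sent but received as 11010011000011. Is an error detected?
Sum of received bits: 1+1+0+1+0+0+1+1+0+0+0+0+1+1 = 7; 7 mod 2 = 1. Result is 1 ≠ 0 → error detected.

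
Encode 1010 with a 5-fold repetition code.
Repeat each bit 5× and concatenate:
1→11111  0→00000  1→11111  0→00000
Codeword = 11111000001111100000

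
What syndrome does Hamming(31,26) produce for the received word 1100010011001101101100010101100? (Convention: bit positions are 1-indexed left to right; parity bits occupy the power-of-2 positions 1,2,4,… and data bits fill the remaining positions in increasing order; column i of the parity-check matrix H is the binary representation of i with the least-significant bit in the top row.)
Syndrome s = H · r^T (mod 2), r = 1100010011001101101100010101100:
  s[0] = (1010101010101010101010101010101)·(1100010011001101101100010101100) mod 2 = 1+0+0+0+0+0+0+0+1+0+0+0+1+0+0+0+1+0+1+0+0+0+0+0+0+0+0+0+1+0+0 mod 2 = 0
  s[1] = (0110011001100110011001100110011)·(1100010011001101101100010101100) mod 2 = 0+1+0+0+0+1+0+0+0+1+0+0+0+1+0+0+0+0+1+0+0+0+0+0+0+1+0+0+0+0+0 mod 2 = 0
  s[2] = (0001111000011110000111100001111)·(1100010011001101101100010101100) mod 2 = 0+0+0+0+0+1+0+0+0+0+0+0+1+1+0+0+0+0+0+1+0+0+0+0+0+0+0+1+1+0+0 mod 2 = 0
  s[3] = (0000000111111110000000011111111)·(1100010011001101101100010101100) mod 2 = 0+0+0+0+0+0+0+0+1+1+0+0+1+1+0+0+0+0+0+0+0+0+0+1+0+1+0+1+1+0+0 mod 2 = 0
  s[4] = (0000000000000001111111111111111)·(1100010011001101101100010101100) mod 2 = 0+0+0+0+0+0+0+0+0+0+0+0+0+0+0+1+1+0+1+1+0+0+0+1+0+1+0+1+1+0+0 mod 2 = 0
Syndrome = 00000
s = 0: no error detected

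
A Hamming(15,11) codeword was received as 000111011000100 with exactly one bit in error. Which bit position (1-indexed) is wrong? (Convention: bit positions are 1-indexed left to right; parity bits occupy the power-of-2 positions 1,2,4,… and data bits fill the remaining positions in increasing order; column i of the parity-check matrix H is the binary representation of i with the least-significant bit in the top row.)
Syndrome s = H · r^T (mod 2), r = 000111011000100:
  s[0] = (101010101010101)·(000111011000100) mod 2 = 0+0+0+0+1+0+0+0+1+0+0+0+1+0+0 mod 2 = 1
  s[1] = (011001100110011)·(000111011000100) mod 2 = 0+0+0+0+0+1+0+0+0+0+0+0+0+0+0 mod 2 = 1
  s[2] = (000111100001111)·(000111011000100) mod 2 = 0+0+0+1+1+1+0+0+0+0+0+0+1+0+0 mod 2 = 0
  s[3] = (000000011111111)·(000111011000100) mod 2 = 0+0+0+0+0+0+0+1+1+0+0+0+1+0+0 mod 2 = 1
Syndrome = 1101
Column i of H is the binary representation of i, so the syndrome is the binary index of the flipped bit.
Read s = 1101 with s[0] as LSB: 1·2^0 + 1·2^1 + 0·2^2 + 1·2^3 = 11.
Error is at bit position 11.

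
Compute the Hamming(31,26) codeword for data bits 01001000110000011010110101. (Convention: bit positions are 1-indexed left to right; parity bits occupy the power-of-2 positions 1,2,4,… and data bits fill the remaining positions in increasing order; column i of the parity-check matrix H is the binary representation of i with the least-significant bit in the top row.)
Codeword c = d · G (mod 2), d = 01001000110000011010110101:
  c[0] = d·G[:,0] = (01001000110000011010110101)·(11011010101101010101010101) mod 2 = 0+1+0+0+1+0+0+0+1+0+0+0+0+0+0+1+0+0+0+0+0+1+0+1+0+1 mod 2 = 1
  c[1] = d·G[:,1] = (01001000110000011010110101)·(10110110011011001100110011) mod 2 = 0+0+0+0+0+0+0+0+0+1+0+0+0+0+0+0+1+0+0+0+1+1+0+0+0+1 mod 2 = 1
  c[2] = d·G[:,2] = (01001000110000011010110101)·(10000000000000000000000000) mod 2 = 0+0+0+0+0+0+0+0+0+0+0+0+0+0+0+0+0+0+0+0+0+0+0+0+0+0 mod 2 = 0
  c[3] = d·G[:,3] = (01001000110000011010110101)·(01110001111000111100001111) mod 2 = 0+1+0+0+0+0+0+0+1+1+0+0+0+0+0+1+1+0+0+0+0+0+0+1+0+1 mod 2 = 1
  c[4] = d·G[:,4] = (01001000110000011010110101)·(01000000000000000000000000) mod 2 = 0+1+0+0+0+0+0+0+0+0+0+0+0+0+0+0+0+0+0+0+0+0+0+0+0+0 mod 2 = 1
  c[5] = d·G[:,5] = (01001000110000011010110101)·(00100000000000000000000000) mod 2 = 0+0+0+0+0+0+0+0+0+0+0+0+0+0+0+0+0+0+0+0+0+0+0+0+0+0 mod 2 = 0
  c[6] = d·G[:,6] = (01001000110000011010110101)·(00010000000000000000000000) mod 2 = 0+0+0+0+0+0+0+0+0+0+0+0+0+0+0+0+0+0+0+0+0+0+0+0+0+0 mod 2 = 0
  c[7] = d·G[:,7] = (01001000110000011010110101)·(00001111111000000011111111) mod 2 = 0+0+0+0+1+0+0+0+1+1+0+0+0+0+0+0+0+0+1+0+1+1+0+1+0+1 mod 2 = 0
  c[8] = d·G[:,8] = (01001000110000011010110101)·(00001000000000000000000000) mod 2 = 0+0+0+0+1+0+0+0+0+0+0+0+0+0+0+0+0+0+0+0+0+0+0+0+0+0 mod 2 = 1
  c[9] = d·G[:,9] = (01001000110000011010110101)·(00000100000000000000000000) mod 2 = 0+0+0+0+0+0+0+0+0+0+0+0+0+0+0+0+0+0+0+0+0+0+0+0+0+0 mod 2 = 0
  c[10] = d·G[:,10] = (01001000110000011010110101)·(00000010000000000000000000) mod 2 = 0+0+0+0+0+0+0+0+0+0+0+0+0+0+0+0+0+0+0+0+0+0+0+0+0+0 mod 2 = 0
  c[11] = d·G[:,11] = (01001000110000011010110101)·(00000001000000000000000000) mod 2 = 0+0+0+0+0+0+0+0+0+0+0+0+0+0+0+0+0+0+0+0+0+0+0+0+0+0 mod 2 = 0
  c[12] = d·G[:,12] = (01001000110000011010110101)·(00000000100000000000000000) mod 2 = 0+0+0+0+0+0+0+0+1+0+0+0+0+0+0+0+0+0+0+0+0+0+0+0+0+0 mod 2 = 1
  c[13] = d·G[:,13] = (01001000110000011010110101)·(00000000010000000000000000) mod 2 = 0+0+0+0+0+0+0+0+0+1+0+0+0+0+0+0+0+0+0+0+0+0+0+0+0+0 mod 2 = 1
  c[14] = d·G[:,14] = (01001000110000011010110101)·(00000000001000000000000000) mod 2 = 0+0+0+0+0+0+0+0+0+0+0+0+0+0+0+0+0+0+0+0+0+0+0+0+0+0 mod 2 = 0
  c[15] = d·G[:,15] = (01001000110000011010110101)·(00000000000111111111111111) mod 2 = 0+0+0+0+0+0+0+0+0+0+0+0+0+0+0+1+1+0+1+0+1+1+0+1+0+1 mod 2 = 1
  c[16] = d·G[:,16] = (01001000110000011010110101)·(00000000000100000000000000) mod 2 = 0+0+0+0+0+0+0+0+0+0+0+0+0+0+0+0+0+0+0+0+0+0+0+0+0+0 mod 2 = 0
  c[17] = d·G[:,17] = (01001000110000011010110101)·(00000000000010000000000000) mod 2 = 0+0+0+0+0+0+0+0+0+0+0+0+0+0+0+0+0+0+0+0+0+0+0+0+0+0 mod 2 = 0
  c[18] = d·G[:,18] = (01001000110000011010110101)·(00000000000001000000000000) mod 2 = 0+0+0+0+0+0+0+0+0+0+0+0+0+0+0+0+0+0+0+0+0+0+0+0+0+0 mod 2 = 0
  c[19] = d·G[:,19] = (01001000110000011010110101)·(00000000000000100000000000) mod 2 = 0+0+0+0+0+0+0+0+0+0+0+0+0+0+0+0+0+0+0+0+0+0+0+0+0+0 mod 2 = 0
  c[20] = d·G[:,20] = (01001000110000011010110101)·(00000000000000010000000000) mod 2 = 0+0+0+0+0+0+0+0+0+0+0+0+0+0+0+1+0+0+0+0+0+0+0+0+0+0 mod 2 = 1
  c[21] = d·G[:,21] = (01001000110000011010110101)·(00000000000000001000000000) mod 2 = 0+0+0+0+0+0+0+0+0+0+0+0+0+0+0+0+1+0+0+0+0+0+0+0+0+0 mod 2 = 1
  c[22] = d·G[:,22] = (01001000110000011010110101)·(00000000000000000100000000) mod 2 = 0+0+0+0+0+0+0+0+0+0+0+0+0+0+0+0+0+0+0+0+0+0+0+0+0+0 mod 2 = 0
  c[23] = d·G[:,23] = (01001000110000011010110101)·(00000000000000000010000000) mod 2 = 0+0+0+0+0+0+0+0+0+0+0+0+0+0+0+0+0+0+1+0+0+0+0+0+0+0 mod 2 = 1
  c[24] = d·G[:,24] = (01001000110000011010110101)·(00000000000000000001000000) mod 2 = 0+0+0+0+0+0+0+0+0+0+0+0+0+0+0+0+0+0+0+0+0+0+0+0+0+0 mod 2 = 0
  c[25] = d·G[:,25] = (01001000110000011010110101)·(00000000000000000000100000) mod 2 = 0+0+0+0+0+0+0+0+0+0+0+0+0+0+0+0+0+0+0+0+1+0+0+0+0+0 mod 2 = 1
  c[26] = d·G[:,26] = (01001000110000011010110101)·(00000000000000000000010000) mod 2 = 0+0+0+0+0+0+0+0+0+0+0+0+0+0+0+0+0+0+0+0+0+1+0+0+0+0 mod 2 = 1
  c[27] = d·G[:,27] = (01001000110000011010110101)·(00000000000000000000001000) mod 2 = 0+0+0+0+0+0+0+0+0+0+0+0+0+0+0+0+0+0+0+0+0+0+0+0+0+0 mod 2 = 0
  c[28] = d·G[:,28] = (01001000110000011010110101)·(00000000000000000000000100) mod 2 = 0+0+0+0+0+0+0+0+0+0+0+0+0+0+0+0+0+0+0+0+0+0+0+1+0+0 mod 2 = 1
  c[29] = d·G[:,29] = (01001000110000011010110101)·(00000000000000000000000010) mod 2 = 0+0+0+0+0+0+0+0+0+0+0+0+0+0+0+0+0+0+0+0+0+0+0+0+0+0 mod 2 = 0
  c[30] = d·G[:,30] = (01001000110000011010110101)·(00000000000000000000000001) mod 2 = 0+0+0+0+0+0+0+0+0+0+0+0+0+0+0+0+0+0+0+0+0+0+0+0+0+1 mod 2 = 1
Codeword = 1101100010001101000011010110101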